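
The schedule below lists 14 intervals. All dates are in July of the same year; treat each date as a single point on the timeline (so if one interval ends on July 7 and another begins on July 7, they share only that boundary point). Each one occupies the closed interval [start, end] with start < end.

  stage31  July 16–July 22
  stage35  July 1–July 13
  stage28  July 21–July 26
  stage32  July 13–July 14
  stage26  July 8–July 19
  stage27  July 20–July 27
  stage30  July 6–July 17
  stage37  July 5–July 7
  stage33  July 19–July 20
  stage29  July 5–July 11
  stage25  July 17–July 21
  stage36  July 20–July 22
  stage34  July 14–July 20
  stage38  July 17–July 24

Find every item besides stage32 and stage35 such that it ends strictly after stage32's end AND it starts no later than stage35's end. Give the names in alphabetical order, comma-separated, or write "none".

Conditions: its end is strictly after stage32's end (X.end > July 14) AND its start is no later than stage35's end (X.start <= July 13).
stage25: end July 21 > July 14? ✓; start July 17 <= July 13? ✗ → no.
stage26: end July 19 > July 14? ✓; start July 8 <= July 13? ✓ → yes.
stage27: end July 27 > July 14? ✓; start July 20 <= July 13? ✗ → no.
stage28: end July 26 > July 14? ✓; start July 21 <= July 13? ✗ → no.
stage29: end July 11 > July 14? ✗; start July 5 <= July 13? ✓ → no.
stage30: end July 17 > July 14? ✓; start July 6 <= July 13? ✓ → yes.
stage31: end July 22 > July 14? ✓; start July 16 <= July 13? ✗ → no.
stage33: end July 20 > July 14? ✓; start July 19 <= July 13? ✗ → no.
stage34: end July 20 > July 14? ✓; start July 14 <= July 13? ✗ → no.
stage36: end July 22 > July 14? ✓; start July 20 <= July 13? ✗ → no.
stage37: end July 7 > July 14? ✗; start July 5 <= July 13? ✓ → no.
stage38: end July 24 > July 14? ✓; start July 17 <= July 13? ✗ → no.
Result: stage26, stage30.

stage26, stage30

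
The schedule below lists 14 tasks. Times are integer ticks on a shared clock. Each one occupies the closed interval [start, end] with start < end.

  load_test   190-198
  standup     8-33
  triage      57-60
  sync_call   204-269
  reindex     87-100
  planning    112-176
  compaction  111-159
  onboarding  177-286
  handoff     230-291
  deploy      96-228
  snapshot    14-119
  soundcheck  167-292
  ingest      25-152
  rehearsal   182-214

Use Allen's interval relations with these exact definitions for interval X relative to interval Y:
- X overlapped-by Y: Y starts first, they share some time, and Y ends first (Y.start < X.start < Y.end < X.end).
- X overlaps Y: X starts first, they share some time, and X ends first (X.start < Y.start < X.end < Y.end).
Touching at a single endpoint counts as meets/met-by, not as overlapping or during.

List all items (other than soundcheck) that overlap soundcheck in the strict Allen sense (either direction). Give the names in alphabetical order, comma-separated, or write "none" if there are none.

deploy, planning

Target soundcheck = [167, 292].
compaction [111, 159] → before → no.
deploy [96, 228] → overlaps → yes.
handoff [230, 291] → during → no.
ingest [25, 152] → before → no.
load_test [190, 198] → during → no.
onboarding [177, 286] → during → no.
planning [112, 176] → overlaps → yes.
rehearsal [182, 214] → during → no.
reindex [87, 100] → before → no.
snapshot [14, 119] → before → no.
standup [8, 33] → before → no.
sync_call [204, 269] → during → no.
triage [57, 60] → before → no.
Result: deploy, planning.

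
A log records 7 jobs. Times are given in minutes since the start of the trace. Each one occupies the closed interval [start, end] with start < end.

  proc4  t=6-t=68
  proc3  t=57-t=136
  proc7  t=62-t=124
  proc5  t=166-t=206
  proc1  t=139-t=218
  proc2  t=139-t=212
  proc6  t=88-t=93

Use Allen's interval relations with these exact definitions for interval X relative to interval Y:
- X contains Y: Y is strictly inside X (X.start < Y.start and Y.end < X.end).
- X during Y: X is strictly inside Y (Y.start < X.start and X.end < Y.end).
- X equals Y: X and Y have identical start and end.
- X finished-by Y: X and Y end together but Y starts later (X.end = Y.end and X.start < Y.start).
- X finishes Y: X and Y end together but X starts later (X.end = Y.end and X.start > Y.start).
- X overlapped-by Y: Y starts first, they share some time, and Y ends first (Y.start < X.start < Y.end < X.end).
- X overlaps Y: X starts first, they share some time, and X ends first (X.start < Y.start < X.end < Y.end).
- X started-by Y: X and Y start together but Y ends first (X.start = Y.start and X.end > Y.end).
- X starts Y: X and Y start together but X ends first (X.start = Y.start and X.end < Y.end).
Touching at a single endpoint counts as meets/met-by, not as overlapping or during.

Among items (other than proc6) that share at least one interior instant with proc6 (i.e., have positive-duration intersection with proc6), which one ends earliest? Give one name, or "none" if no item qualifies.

proc7

Target proc6 = [t=88, t=93].
proc1 [t=139, t=218] → after → excluded.
proc2 [t=139, t=212] → after → excluded.
proc3 [t=57, t=136] → contains → candidate.
proc4 [t=6, t=68] → before → excluded.
proc5 [t=166, t=206] → after → excluded.
proc7 [t=62, t=124] → contains → candidate.
Among candidates, earliest end is t=124 → proc7.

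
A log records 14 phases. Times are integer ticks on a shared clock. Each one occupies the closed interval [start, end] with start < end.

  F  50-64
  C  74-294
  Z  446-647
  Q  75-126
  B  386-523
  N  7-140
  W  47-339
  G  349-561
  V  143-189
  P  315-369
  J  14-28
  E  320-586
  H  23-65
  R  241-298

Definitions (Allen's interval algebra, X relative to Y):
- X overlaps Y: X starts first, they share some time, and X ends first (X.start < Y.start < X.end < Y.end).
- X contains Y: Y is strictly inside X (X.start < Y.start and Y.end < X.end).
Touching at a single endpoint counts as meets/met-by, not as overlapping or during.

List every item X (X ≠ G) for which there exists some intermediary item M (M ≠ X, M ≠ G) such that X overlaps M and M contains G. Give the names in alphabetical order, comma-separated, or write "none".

Target G = [349, 561].
Intermediaries M with M contains G: E.
Via E — items with X overlaps E: P, W.
Union: P, W.

P, W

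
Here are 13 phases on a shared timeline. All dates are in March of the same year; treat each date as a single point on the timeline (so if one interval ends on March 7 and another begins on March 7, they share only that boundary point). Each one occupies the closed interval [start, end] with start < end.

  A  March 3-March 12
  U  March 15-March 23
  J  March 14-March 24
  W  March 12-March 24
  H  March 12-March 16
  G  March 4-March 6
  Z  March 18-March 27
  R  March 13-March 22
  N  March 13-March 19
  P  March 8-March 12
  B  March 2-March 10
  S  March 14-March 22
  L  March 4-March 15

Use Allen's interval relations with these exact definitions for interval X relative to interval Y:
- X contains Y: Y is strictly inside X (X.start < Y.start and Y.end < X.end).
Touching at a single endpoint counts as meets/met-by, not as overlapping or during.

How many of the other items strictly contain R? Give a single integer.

1

Target R = [March 13, March 22].
A [March 3, March 12] → before → no.
B [March 2, March 10] → before → no.
G [March 4, March 6] → before → no.
H [March 12, March 16] → overlaps → no.
J [March 14, March 24] → overlapped-by → no.
L [March 4, March 15] → overlaps → no.
N [March 13, March 19] → starts → no.
P [March 8, March 12] → before → no.
S [March 14, March 22] → finishes → no.
U [March 15, March 23] → overlapped-by → no.
W [March 12, March 24] → contains → counts.
Z [March 18, March 27] → overlapped-by → no.
Total: 1.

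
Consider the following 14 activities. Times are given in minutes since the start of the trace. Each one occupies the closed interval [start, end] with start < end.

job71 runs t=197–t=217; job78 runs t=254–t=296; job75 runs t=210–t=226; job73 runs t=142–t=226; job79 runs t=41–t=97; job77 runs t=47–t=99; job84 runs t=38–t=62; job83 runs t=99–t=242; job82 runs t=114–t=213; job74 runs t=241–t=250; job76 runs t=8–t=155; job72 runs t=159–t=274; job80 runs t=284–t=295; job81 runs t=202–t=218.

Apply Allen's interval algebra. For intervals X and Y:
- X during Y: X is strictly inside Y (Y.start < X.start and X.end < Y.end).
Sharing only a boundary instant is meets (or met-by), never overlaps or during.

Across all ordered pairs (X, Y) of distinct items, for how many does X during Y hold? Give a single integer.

15

Checking all 182 ordered pairs for relation 'during'; matching pairs in alphabetical order:
(job71, job72): job71 during job72 ✓
(job71, job73): job71 during job73 ✓
(job71, job83): job71 during job83 ✓
(job73, job83): job73 during job83 ✓
(job74, job72): job74 during job72 ✓
(job75, job72): job75 during job72 ✓
(job75, job83): job75 during job83 ✓
(job77, job76): job77 during job76 ✓
(job79, job76): job79 during job76 ✓
(job80, job78): job80 during job78 ✓
(job81, job72): job81 during job72 ✓
(job81, job73): job81 during job73 ✓
(job81, job83): job81 during job83 ✓
(job82, job83): job82 during job83 ✓
(job84, job76): job84 during job76 ✓
Count: 15.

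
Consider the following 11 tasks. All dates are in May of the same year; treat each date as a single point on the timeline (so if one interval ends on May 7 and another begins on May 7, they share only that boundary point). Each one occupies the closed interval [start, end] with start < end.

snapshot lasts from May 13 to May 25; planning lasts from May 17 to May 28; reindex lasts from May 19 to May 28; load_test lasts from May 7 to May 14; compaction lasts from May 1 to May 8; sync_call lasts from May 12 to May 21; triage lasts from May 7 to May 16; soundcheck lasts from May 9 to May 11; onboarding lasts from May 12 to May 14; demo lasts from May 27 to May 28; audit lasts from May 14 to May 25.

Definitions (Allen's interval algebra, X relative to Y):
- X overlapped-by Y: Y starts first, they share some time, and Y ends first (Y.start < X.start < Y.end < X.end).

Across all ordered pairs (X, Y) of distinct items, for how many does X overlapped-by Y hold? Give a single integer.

Checking all 110 ordered pairs for relation 'overlapped-by'; matching pairs in alphabetical order:
(audit, sync_call): audit overlapped-by sync_call ✓
(audit, triage): audit overlapped-by triage ✓
(load_test, compaction): load_test overlapped-by compaction ✓
(planning, audit): planning overlapped-by audit ✓
(planning, snapshot): planning overlapped-by snapshot ✓
(planning, sync_call): planning overlapped-by sync_call ✓
(reindex, audit): reindex overlapped-by audit ✓
(reindex, snapshot): reindex overlapped-by snapshot ✓
(reindex, sync_call): reindex overlapped-by sync_call ✓
(snapshot, load_test): snapshot overlapped-by load_test ✓
(snapshot, onboarding): snapshot overlapped-by onboarding ✓
(snapshot, sync_call): snapshot overlapped-by sync_call ✓
(snapshot, triage): snapshot overlapped-by triage ✓
(sync_call, load_test): sync_call overlapped-by load_test ✓
(sync_call, triage): sync_call overlapped-by triage ✓
(triage, compaction): triage overlapped-by compaction ✓
Count: 16.

16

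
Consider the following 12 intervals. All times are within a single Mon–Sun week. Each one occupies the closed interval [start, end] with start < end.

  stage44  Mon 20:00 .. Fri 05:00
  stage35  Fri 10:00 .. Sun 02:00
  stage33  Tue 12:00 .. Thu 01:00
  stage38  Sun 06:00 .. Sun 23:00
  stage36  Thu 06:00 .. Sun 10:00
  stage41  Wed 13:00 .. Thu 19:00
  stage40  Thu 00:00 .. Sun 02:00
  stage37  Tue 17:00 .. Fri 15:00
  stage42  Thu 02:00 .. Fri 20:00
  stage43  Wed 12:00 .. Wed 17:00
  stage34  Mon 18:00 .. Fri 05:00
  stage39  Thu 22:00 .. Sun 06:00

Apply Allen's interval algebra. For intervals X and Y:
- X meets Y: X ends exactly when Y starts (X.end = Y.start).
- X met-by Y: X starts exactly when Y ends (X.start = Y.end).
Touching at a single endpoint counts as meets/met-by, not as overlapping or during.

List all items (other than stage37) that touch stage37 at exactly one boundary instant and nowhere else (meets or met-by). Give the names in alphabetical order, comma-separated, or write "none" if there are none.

none

Target stage37 = [Tue 17:00, Fri 15:00].
stage33 [Tue 12:00, Thu 01:00] → overlaps → no.
stage34 [Mon 18:00, Fri 05:00] → overlaps → no.
stage35 [Fri 10:00, Sun 02:00] → overlapped-by → no.
stage36 [Thu 06:00, Sun 10:00] → overlapped-by → no.
stage38 [Sun 06:00, Sun 23:00] → after → no.
stage39 [Thu 22:00, Sun 06:00] → overlapped-by → no.
stage40 [Thu 00:00, Sun 02:00] → overlapped-by → no.
stage41 [Wed 13:00, Thu 19:00] → during → no.
stage42 [Thu 02:00, Fri 20:00] → overlapped-by → no.
stage43 [Wed 12:00, Wed 17:00] → during → no.
stage44 [Mon 20:00, Fri 05:00] → overlaps → no.
Result: none.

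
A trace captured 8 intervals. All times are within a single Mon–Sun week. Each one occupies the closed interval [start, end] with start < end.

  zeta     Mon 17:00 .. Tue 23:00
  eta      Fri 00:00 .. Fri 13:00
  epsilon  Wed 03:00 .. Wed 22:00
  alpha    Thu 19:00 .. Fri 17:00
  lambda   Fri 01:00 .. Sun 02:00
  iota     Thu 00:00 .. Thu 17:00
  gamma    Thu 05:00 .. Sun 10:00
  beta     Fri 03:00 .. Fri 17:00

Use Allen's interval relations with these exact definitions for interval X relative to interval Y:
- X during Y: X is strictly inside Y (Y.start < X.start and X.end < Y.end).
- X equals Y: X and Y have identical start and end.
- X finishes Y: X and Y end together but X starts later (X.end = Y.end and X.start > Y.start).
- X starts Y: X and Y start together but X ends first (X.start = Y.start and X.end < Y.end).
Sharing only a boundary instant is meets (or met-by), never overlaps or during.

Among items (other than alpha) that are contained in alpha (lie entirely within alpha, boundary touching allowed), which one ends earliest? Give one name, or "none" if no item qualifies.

eta

Target alpha = [Thu 19:00, Fri 17:00].
beta [Fri 03:00, Fri 17:00] → finishes → candidate.
epsilon [Wed 03:00, Wed 22:00] → before → excluded.
eta [Fri 00:00, Fri 13:00] → during → candidate.
gamma [Thu 05:00, Sun 10:00] → contains → excluded.
iota [Thu 00:00, Thu 17:00] → before → excluded.
lambda [Fri 01:00, Sun 02:00] → overlapped-by → excluded.
zeta [Mon 17:00, Tue 23:00] → before → excluded.
Among candidates, earliest end is Fri 13:00 → eta.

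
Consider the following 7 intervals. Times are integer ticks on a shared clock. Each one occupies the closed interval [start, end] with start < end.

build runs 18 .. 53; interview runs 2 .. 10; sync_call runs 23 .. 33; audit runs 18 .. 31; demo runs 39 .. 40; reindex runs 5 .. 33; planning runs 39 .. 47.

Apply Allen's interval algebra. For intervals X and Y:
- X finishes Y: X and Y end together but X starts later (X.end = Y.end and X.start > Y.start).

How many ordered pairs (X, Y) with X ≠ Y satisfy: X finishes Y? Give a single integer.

1

Checking all 42 ordered pairs for relation 'finishes'; matching pairs in alphabetical order:
(sync_call, reindex): sync_call finishes reindex ✓
Count: 1.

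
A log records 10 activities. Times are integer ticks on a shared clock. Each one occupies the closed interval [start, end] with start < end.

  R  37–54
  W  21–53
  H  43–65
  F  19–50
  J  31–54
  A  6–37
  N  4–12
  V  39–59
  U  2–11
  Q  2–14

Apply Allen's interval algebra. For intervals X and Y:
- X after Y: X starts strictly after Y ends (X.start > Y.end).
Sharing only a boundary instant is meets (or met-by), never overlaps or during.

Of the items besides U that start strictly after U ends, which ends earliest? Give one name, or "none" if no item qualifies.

F

Target U = [2, 11].
A [6, 37] → overlapped-by → excluded.
F [19, 50] → after → candidate.
H [43, 65] → after → candidate.
J [31, 54] → after → candidate.
N [4, 12] → overlapped-by → excluded.
Q [2, 14] → started-by → excluded.
R [37, 54] → after → candidate.
V [39, 59] → after → candidate.
W [21, 53] → after → candidate.
Among candidates, earliest end is 50 → F.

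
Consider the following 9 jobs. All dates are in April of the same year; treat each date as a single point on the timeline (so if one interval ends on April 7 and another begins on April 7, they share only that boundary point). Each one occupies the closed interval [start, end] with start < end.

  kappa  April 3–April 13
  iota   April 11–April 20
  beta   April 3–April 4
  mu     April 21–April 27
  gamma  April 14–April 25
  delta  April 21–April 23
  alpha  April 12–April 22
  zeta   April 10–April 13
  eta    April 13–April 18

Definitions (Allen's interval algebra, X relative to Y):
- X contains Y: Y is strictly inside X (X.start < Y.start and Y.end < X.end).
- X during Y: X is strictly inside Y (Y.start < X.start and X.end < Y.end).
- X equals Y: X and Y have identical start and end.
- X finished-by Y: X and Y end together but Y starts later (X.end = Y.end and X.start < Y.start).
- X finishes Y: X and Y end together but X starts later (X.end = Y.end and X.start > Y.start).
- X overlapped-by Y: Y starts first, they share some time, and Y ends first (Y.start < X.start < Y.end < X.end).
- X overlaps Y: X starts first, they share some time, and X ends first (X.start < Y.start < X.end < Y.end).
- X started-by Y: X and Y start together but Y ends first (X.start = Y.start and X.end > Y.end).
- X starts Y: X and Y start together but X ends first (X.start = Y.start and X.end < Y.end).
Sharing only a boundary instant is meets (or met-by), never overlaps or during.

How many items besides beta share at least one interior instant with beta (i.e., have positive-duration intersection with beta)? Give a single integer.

1

Target beta = [April 3, April 4].
alpha [April 12, April 22] → after → no.
delta [April 21, April 23] → after → no.
eta [April 13, April 18] → after → no.
gamma [April 14, April 25] → after → no.
iota [April 11, April 20] → after → no.
kappa [April 3, April 13] → started-by → counts.
mu [April 21, April 27] → after → no.
zeta [April 10, April 13] → after → no.
Total: 1.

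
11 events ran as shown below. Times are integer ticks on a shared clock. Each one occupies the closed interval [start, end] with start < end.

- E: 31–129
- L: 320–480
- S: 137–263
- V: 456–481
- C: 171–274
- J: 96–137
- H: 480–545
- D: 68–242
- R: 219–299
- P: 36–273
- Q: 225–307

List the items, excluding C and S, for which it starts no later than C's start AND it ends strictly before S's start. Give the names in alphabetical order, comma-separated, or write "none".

Conditions: its start is no later than C's start (X.start <= 171) AND its end is strictly before S's start (X.end < 137).
D: start 68 <= 171? ✓; end 242 < 137? ✗ → no.
E: start 31 <= 171? ✓; end 129 < 137? ✓ → yes.
H: start 480 <= 171? ✗; end 545 < 137? ✗ → no.
J: start 96 <= 171? ✓; end 137 < 137? ✗ → no.
L: start 320 <= 171? ✗; end 480 < 137? ✗ → no.
P: start 36 <= 171? ✓; end 273 < 137? ✗ → no.
Q: start 225 <= 171? ✗; end 307 < 137? ✗ → no.
R: start 219 <= 171? ✗; end 299 < 137? ✗ → no.
V: start 456 <= 171? ✗; end 481 < 137? ✗ → no.
Result: E.

E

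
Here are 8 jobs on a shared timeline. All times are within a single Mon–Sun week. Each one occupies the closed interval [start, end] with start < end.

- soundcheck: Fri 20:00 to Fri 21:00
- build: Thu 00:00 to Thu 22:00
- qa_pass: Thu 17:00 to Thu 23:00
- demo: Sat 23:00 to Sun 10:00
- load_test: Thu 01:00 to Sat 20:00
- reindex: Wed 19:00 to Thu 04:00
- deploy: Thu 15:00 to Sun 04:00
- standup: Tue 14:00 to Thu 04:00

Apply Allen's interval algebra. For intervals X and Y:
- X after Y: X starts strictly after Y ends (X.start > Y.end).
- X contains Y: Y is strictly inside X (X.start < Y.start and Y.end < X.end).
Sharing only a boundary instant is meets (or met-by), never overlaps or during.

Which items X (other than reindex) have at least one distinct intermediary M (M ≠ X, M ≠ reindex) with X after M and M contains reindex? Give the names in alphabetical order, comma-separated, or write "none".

none

Target reindex = [Wed 19:00, Thu 04:00].
Intermediaries M with M contains reindex: none.
Union: none.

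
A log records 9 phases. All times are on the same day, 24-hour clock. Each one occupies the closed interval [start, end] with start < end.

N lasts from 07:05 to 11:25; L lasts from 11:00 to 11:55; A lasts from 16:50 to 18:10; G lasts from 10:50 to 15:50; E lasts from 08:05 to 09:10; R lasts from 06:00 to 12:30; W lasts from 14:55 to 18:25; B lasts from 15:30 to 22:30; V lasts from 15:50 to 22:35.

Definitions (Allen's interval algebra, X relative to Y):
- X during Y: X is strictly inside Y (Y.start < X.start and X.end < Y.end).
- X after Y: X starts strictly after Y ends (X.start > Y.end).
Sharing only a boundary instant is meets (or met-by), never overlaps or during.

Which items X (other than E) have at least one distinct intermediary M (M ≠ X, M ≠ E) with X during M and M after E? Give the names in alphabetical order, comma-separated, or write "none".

Target E = [08:05, 09:10].
Intermediaries M with M after E: A, B, G, L, V, W.
Via A — items with X during A: none.
Via B — items with X during B: A.
Via G — items with X during G: L.
Via L — items with X during L: none.
Via V — items with X during V: A.
Via W — items with X during W: A.
Union: A, L.

A, L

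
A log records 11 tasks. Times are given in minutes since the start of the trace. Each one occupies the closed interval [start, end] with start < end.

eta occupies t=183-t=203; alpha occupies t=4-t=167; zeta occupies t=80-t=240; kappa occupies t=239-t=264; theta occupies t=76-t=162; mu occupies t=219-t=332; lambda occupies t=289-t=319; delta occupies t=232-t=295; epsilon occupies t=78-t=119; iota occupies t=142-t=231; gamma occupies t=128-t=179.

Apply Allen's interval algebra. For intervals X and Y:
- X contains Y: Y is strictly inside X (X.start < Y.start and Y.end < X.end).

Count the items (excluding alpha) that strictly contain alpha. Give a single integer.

Target alpha = [t=4, t=167].
delta [t=232, t=295] → after → no.
epsilon [t=78, t=119] → during → no.
eta [t=183, t=203] → after → no.
gamma [t=128, t=179] → overlapped-by → no.
iota [t=142, t=231] → overlapped-by → no.
kappa [t=239, t=264] → after → no.
lambda [t=289, t=319] → after → no.
mu [t=219, t=332] → after → no.
theta [t=76, t=162] → during → no.
zeta [t=80, t=240] → overlapped-by → no.
Total: 0.

0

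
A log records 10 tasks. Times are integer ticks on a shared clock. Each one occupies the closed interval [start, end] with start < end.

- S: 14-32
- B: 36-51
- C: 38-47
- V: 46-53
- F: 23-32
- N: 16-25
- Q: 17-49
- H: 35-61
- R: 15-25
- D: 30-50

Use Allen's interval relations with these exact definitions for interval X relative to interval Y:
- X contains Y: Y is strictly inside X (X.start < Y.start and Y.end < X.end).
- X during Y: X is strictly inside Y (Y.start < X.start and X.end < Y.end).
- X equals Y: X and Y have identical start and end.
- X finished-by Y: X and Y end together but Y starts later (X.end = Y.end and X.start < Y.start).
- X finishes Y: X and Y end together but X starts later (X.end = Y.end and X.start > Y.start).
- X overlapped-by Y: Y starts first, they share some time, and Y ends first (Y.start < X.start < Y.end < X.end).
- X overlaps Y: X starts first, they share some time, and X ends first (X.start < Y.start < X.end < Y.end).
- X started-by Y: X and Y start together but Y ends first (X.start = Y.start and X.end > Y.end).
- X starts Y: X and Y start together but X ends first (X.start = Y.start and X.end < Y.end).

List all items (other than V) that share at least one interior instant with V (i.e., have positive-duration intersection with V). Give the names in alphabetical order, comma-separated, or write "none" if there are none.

Target V = [46, 53].
B [36, 51] → overlaps → yes.
C [38, 47] → overlaps → yes.
D [30, 50] → overlaps → yes.
F [23, 32] → before → no.
H [35, 61] → contains → yes.
N [16, 25] → before → no.
Q [17, 49] → overlaps → yes.
R [15, 25] → before → no.
S [14, 32] → before → no.
Result: B, C, D, H, Q.

B, C, D, H, Q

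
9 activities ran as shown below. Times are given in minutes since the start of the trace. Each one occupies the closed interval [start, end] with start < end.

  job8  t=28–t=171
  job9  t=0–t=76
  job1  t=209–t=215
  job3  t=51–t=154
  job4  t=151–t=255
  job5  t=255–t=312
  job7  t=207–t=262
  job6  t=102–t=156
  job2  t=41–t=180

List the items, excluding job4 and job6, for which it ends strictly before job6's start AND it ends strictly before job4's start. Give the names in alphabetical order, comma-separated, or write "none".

job9

Conditions: its end is strictly before job6's start (X.end < t=102) AND its end is strictly before job4's start (X.end < t=151).
job1: end t=215 < t=102? ✗; end t=215 < t=151? ✗ → no.
job2: end t=180 < t=102? ✗; end t=180 < t=151? ✗ → no.
job3: end t=154 < t=102? ✗; end t=154 < t=151? ✗ → no.
job5: end t=312 < t=102? ✗; end t=312 < t=151? ✗ → no.
job7: end t=262 < t=102? ✗; end t=262 < t=151? ✗ → no.
job8: end t=171 < t=102? ✗; end t=171 < t=151? ✗ → no.
job9: end t=76 < t=102? ✓; end t=76 < t=151? ✓ → yes.
Result: job9.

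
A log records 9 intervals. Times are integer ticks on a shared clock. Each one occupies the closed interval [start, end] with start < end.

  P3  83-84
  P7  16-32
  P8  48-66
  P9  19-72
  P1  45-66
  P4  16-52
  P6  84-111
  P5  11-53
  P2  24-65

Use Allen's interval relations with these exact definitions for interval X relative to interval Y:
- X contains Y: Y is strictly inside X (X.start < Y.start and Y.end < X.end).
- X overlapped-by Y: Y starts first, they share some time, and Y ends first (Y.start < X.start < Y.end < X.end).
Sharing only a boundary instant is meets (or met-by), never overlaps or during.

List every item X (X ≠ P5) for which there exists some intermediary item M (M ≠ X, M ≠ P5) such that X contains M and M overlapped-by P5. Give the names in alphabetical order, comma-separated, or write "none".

P9

Target P5 = [11, 53].
Intermediaries M with M overlapped-by P5: P1, P2, P8, P9.
Via P1 — items with X contains P1: P9.
Via P2 — items with X contains P2: P9.
Via P8 — items with X contains P8: P9.
Via P9 — items with X contains P9: none.
Union: P9.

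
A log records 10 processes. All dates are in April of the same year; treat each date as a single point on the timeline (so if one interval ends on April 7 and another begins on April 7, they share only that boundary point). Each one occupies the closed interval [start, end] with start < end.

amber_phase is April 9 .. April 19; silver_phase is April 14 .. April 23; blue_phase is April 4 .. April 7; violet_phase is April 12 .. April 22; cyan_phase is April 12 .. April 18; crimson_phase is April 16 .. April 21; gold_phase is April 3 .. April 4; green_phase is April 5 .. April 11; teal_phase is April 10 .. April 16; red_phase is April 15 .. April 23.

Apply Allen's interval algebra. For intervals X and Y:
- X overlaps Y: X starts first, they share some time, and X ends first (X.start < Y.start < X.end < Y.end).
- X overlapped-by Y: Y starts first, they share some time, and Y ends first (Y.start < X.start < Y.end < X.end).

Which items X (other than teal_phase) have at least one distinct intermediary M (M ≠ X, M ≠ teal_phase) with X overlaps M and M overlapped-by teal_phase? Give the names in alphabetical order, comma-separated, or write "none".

amber_phase, cyan_phase, violet_phase

Target teal_phase = [April 10, April 16].
Intermediaries M with M overlapped-by teal_phase: cyan_phase, red_phase, silver_phase, violet_phase.
Via cyan_phase — items with X overlaps cyan_phase: none.
Via red_phase — items with X overlaps red_phase: amber_phase, cyan_phase, violet_phase.
Via silver_phase — items with X overlaps silver_phase: amber_phase, cyan_phase, violet_phase.
Via violet_phase — items with X overlaps violet_phase: amber_phase.
Union: amber_phase, cyan_phase, violet_phase.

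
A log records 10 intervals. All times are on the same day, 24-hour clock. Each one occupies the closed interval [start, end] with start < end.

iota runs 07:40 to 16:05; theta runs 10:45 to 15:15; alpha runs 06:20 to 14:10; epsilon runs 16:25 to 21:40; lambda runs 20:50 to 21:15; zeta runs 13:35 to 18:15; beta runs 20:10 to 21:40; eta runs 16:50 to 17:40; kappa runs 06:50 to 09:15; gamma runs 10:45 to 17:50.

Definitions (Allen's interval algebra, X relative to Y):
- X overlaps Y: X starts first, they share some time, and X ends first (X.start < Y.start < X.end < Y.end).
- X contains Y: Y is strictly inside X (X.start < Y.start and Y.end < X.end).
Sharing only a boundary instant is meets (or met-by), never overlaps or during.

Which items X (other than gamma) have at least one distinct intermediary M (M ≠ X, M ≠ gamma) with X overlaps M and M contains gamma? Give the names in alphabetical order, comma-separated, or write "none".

Target gamma = [10:45, 17:50].
Intermediaries M with M contains gamma: none.
Union: none.

none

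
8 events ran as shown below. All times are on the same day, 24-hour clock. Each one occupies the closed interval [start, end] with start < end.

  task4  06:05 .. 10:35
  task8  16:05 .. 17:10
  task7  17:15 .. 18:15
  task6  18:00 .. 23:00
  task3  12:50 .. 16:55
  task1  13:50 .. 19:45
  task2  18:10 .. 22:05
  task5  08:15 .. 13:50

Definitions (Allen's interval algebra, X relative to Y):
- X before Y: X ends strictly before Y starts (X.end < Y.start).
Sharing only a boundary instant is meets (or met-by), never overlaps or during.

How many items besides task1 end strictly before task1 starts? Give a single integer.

Target task1 = [13:50, 19:45].
task2 [18:10, 22:05] → overlapped-by → no.
task3 [12:50, 16:55] → overlaps → no.
task4 [06:05, 10:35] → before → counts.
task5 [08:15, 13:50] → meets → no.
task6 [18:00, 23:00] → overlapped-by → no.
task7 [17:15, 18:15] → during → no.
task8 [16:05, 17:10] → during → no.
Total: 1.

1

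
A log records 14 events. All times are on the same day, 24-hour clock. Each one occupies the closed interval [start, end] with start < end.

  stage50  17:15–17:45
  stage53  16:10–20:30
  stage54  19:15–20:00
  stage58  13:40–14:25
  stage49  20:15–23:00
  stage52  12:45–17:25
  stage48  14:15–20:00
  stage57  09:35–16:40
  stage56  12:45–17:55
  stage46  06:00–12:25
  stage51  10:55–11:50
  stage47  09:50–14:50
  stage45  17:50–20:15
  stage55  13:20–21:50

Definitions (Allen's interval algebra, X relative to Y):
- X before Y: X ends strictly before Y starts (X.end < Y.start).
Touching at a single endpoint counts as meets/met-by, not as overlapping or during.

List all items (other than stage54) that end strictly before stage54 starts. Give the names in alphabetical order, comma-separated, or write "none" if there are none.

stage46, stage47, stage50, stage51, stage52, stage56, stage57, stage58

Target stage54 = [19:15, 20:00].
stage45 [17:50, 20:15] → contains → no.
stage46 [06:00, 12:25] → before → yes.
stage47 [09:50, 14:50] → before → yes.
stage48 [14:15, 20:00] → finished-by → no.
stage49 [20:15, 23:00] → after → no.
stage50 [17:15, 17:45] → before → yes.
stage51 [10:55, 11:50] → before → yes.
stage52 [12:45, 17:25] → before → yes.
stage53 [16:10, 20:30] → contains → no.
stage55 [13:20, 21:50] → contains → no.
stage56 [12:45, 17:55] → before → yes.
stage57 [09:35, 16:40] → before → yes.
stage58 [13:40, 14:25] → before → yes.
Result: stage46, stage47, stage50, stage51, stage52, stage56, stage57, stage58.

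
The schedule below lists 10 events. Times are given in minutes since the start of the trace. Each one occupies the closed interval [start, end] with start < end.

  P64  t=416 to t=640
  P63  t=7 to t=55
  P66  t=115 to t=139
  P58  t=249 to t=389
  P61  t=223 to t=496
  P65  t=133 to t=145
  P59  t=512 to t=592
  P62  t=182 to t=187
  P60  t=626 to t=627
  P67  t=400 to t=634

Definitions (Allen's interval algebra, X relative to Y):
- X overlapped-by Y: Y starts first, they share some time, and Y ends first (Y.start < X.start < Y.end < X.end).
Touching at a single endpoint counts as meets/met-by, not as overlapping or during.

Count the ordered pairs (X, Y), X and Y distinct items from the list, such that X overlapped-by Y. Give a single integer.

Checking all 90 ordered pairs for relation 'overlapped-by'; matching pairs in alphabetical order:
(P64, P61): P64 overlapped-by P61 ✓
(P64, P67): P64 overlapped-by P67 ✓
(P65, P66): P65 overlapped-by P66 ✓
(P67, P61): P67 overlapped-by P61 ✓
Count: 4.

4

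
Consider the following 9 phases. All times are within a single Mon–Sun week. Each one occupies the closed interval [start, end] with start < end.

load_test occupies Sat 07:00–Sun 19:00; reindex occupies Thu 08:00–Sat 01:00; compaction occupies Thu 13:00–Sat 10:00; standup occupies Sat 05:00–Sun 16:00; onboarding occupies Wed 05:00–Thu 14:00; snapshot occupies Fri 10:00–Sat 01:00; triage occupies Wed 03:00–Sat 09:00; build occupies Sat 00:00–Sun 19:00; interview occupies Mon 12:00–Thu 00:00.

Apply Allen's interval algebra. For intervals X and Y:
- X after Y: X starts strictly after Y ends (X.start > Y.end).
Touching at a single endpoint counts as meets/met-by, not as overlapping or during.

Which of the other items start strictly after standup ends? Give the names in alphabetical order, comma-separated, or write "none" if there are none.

Target standup = [Sat 05:00, Sun 16:00].
build [Sat 00:00, Sun 19:00] → contains → no.
compaction [Thu 13:00, Sat 10:00] → overlaps → no.
interview [Mon 12:00, Thu 00:00] → before → no.
load_test [Sat 07:00, Sun 19:00] → overlapped-by → no.
onboarding [Wed 05:00, Thu 14:00] → before → no.
reindex [Thu 08:00, Sat 01:00] → before → no.
snapshot [Fri 10:00, Sat 01:00] → before → no.
triage [Wed 03:00, Sat 09:00] → overlaps → no.
Result: none.

none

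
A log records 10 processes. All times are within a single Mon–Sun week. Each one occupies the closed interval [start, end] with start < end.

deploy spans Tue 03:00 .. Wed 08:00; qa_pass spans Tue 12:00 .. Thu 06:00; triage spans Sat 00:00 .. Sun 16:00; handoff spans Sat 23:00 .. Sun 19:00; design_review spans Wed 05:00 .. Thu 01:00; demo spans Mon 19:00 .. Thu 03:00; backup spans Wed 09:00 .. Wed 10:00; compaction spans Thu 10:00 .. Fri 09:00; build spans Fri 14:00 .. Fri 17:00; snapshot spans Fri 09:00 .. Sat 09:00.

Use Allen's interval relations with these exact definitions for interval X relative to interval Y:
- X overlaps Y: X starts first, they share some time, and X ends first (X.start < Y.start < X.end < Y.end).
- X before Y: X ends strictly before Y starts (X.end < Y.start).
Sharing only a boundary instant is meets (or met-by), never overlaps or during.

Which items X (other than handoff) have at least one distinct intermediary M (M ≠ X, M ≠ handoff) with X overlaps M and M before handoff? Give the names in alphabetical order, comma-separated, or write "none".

demo, deploy

Target handoff = [Sat 23:00, Sun 19:00].
Intermediaries M with M before handoff: backup, build, compaction, demo, deploy, design_review, qa_pass, snapshot.
Via backup — items with X overlaps backup: none.
Via build — items with X overlaps build: none.
Via compaction — items with X overlaps compaction: none.
Via demo — items with X overlaps demo: none.
Via deploy — items with X overlaps deploy: none.
Via design_review — items with X overlaps design_review: deploy.
Via qa_pass — items with X overlaps qa_pass: demo, deploy.
Via snapshot — items with X overlaps snapshot: none.
Union: demo, deploy.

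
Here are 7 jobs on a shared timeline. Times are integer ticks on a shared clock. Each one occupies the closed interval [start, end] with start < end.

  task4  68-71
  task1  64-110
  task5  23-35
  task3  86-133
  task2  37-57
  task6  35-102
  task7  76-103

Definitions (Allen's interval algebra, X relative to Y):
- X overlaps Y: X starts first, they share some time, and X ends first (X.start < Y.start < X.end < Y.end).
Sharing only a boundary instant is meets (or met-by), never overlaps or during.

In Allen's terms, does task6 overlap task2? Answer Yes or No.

task6 = [35, 102], task2 = [37, 57].
Actual relation of task6 to task2: contains.
Asked whether 'overlaps' holds → No.

No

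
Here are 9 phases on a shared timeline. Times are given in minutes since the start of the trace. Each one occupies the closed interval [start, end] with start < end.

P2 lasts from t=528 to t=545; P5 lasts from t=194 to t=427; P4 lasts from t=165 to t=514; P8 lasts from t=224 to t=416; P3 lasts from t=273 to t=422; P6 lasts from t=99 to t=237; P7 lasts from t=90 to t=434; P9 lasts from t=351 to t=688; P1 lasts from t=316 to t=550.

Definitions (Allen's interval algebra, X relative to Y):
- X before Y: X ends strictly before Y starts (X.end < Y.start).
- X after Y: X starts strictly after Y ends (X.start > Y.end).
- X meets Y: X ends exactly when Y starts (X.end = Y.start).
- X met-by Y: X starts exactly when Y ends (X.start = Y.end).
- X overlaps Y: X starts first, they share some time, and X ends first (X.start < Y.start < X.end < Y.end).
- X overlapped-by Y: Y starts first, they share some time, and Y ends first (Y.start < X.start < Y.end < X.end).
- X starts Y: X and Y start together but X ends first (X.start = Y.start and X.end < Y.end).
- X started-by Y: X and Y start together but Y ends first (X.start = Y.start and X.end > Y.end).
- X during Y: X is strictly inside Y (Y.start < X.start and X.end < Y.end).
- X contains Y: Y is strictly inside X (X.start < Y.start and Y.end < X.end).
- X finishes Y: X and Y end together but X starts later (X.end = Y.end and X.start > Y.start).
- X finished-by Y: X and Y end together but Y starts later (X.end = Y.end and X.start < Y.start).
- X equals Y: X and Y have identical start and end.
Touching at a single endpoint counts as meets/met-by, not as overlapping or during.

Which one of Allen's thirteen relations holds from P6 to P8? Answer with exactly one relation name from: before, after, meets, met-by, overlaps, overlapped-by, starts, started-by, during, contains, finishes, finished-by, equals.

overlaps

P6 = [t=99, t=237]; P8 = [t=224, t=416].
Compare endpoints: P6.start < P8.start, P6.start < P8.end, P6.end > P8.start, P6.end < P8.end.
That pattern is 'overlaps'.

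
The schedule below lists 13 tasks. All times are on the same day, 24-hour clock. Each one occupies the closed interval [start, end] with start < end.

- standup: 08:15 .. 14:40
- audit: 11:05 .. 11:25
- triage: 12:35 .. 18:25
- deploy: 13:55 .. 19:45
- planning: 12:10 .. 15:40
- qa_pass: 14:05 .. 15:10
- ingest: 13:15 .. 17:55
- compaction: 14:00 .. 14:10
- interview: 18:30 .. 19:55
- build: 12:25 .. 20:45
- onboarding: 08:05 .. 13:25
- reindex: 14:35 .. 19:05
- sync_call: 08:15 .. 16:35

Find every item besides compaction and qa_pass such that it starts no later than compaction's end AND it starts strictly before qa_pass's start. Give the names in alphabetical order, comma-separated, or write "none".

Conditions: its start is no later than compaction's end (X.start <= 14:10) AND its start is strictly before qa_pass's start (X.start < 14:05).
audit: start 11:05 <= 14:10? ✓; start 11:05 < 14:05? ✓ → yes.
build: start 12:25 <= 14:10? ✓; start 12:25 < 14:05? ✓ → yes.
deploy: start 13:55 <= 14:10? ✓; start 13:55 < 14:05? ✓ → yes.
ingest: start 13:15 <= 14:10? ✓; start 13:15 < 14:05? ✓ → yes.
interview: start 18:30 <= 14:10? ✗; start 18:30 < 14:05? ✗ → no.
onboarding: start 08:05 <= 14:10? ✓; start 08:05 < 14:05? ✓ → yes.
planning: start 12:10 <= 14:10? ✓; start 12:10 < 14:05? ✓ → yes.
reindex: start 14:35 <= 14:10? ✗; start 14:35 < 14:05? ✗ → no.
standup: start 08:15 <= 14:10? ✓; start 08:15 < 14:05? ✓ → yes.
sync_call: start 08:15 <= 14:10? ✓; start 08:15 < 14:05? ✓ → yes.
triage: start 12:35 <= 14:10? ✓; start 12:35 < 14:05? ✓ → yes.
Result: audit, build, deploy, ingest, onboarding, planning, standup, sync_call, triage.

audit, build, deploy, ingest, onboarding, planning, standup, sync_call, triage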